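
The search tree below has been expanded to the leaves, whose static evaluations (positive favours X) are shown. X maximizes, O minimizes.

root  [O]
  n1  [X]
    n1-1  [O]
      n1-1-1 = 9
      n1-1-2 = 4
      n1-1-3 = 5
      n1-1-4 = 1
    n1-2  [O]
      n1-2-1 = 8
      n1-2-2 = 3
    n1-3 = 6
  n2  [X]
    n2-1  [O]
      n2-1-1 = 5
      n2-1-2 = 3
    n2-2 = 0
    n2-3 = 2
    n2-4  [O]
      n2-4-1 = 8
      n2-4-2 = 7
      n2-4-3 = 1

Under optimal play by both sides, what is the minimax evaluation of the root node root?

n1-1 (O): min(9, 4, 5, 1) = 1
n1-2 (O): min(8, 3) = 3
n1 (X): max(1, 3, 6) = 6
n2-1 (O): min(5, 3) = 3
n2-4 (O): min(8, 7, 1) = 1
n2 (X): max(3, 0, 2, 1) = 3
root (O): min(6, 3) = 3

3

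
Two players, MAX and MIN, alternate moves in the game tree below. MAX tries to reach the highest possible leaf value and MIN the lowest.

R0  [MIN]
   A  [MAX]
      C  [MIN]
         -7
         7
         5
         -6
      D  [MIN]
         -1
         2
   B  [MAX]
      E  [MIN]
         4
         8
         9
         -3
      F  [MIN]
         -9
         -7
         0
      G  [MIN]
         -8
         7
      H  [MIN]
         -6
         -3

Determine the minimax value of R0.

C (MIN): min(-7, 7, 5, -6) = -7
D (MIN): min(-1, 2) = -1
A (MAX): max(-7, -1) = -1
E (MIN): min(4, 8, 9, -3) = -3
F (MIN): min(-9, -7, 0) = -9
G (MIN): min(-8, 7) = -8
H (MIN): min(-6, -3) = -6
B (MAX): max(-3, -9, -8, -6) = -3
R0 (MIN): min(-1, -3) = -3

-3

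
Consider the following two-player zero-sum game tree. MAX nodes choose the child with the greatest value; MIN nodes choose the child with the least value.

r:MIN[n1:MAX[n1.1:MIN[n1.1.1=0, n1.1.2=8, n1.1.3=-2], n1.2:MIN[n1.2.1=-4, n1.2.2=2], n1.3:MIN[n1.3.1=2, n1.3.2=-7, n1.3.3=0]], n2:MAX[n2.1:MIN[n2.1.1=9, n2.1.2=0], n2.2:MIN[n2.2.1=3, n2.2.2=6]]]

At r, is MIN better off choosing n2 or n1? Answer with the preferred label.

n1

n2.1 (MIN): min(9, 0) = 0
n2.2 (MIN): min(3, 6) = 3
n2 (MAX): max(0, 3) = 3
n1.1 (MIN): min(0, 8, -2) = -2
n1.2 (MIN): min(-4, 2) = -4
n1.3 (MIN): min(2, -7, 0) = -7
n1 (MAX): max(-2, -4, -7) = -2
MIN prefers the lower value; n2=3, n1=-2. n1 is better since -2 < 3.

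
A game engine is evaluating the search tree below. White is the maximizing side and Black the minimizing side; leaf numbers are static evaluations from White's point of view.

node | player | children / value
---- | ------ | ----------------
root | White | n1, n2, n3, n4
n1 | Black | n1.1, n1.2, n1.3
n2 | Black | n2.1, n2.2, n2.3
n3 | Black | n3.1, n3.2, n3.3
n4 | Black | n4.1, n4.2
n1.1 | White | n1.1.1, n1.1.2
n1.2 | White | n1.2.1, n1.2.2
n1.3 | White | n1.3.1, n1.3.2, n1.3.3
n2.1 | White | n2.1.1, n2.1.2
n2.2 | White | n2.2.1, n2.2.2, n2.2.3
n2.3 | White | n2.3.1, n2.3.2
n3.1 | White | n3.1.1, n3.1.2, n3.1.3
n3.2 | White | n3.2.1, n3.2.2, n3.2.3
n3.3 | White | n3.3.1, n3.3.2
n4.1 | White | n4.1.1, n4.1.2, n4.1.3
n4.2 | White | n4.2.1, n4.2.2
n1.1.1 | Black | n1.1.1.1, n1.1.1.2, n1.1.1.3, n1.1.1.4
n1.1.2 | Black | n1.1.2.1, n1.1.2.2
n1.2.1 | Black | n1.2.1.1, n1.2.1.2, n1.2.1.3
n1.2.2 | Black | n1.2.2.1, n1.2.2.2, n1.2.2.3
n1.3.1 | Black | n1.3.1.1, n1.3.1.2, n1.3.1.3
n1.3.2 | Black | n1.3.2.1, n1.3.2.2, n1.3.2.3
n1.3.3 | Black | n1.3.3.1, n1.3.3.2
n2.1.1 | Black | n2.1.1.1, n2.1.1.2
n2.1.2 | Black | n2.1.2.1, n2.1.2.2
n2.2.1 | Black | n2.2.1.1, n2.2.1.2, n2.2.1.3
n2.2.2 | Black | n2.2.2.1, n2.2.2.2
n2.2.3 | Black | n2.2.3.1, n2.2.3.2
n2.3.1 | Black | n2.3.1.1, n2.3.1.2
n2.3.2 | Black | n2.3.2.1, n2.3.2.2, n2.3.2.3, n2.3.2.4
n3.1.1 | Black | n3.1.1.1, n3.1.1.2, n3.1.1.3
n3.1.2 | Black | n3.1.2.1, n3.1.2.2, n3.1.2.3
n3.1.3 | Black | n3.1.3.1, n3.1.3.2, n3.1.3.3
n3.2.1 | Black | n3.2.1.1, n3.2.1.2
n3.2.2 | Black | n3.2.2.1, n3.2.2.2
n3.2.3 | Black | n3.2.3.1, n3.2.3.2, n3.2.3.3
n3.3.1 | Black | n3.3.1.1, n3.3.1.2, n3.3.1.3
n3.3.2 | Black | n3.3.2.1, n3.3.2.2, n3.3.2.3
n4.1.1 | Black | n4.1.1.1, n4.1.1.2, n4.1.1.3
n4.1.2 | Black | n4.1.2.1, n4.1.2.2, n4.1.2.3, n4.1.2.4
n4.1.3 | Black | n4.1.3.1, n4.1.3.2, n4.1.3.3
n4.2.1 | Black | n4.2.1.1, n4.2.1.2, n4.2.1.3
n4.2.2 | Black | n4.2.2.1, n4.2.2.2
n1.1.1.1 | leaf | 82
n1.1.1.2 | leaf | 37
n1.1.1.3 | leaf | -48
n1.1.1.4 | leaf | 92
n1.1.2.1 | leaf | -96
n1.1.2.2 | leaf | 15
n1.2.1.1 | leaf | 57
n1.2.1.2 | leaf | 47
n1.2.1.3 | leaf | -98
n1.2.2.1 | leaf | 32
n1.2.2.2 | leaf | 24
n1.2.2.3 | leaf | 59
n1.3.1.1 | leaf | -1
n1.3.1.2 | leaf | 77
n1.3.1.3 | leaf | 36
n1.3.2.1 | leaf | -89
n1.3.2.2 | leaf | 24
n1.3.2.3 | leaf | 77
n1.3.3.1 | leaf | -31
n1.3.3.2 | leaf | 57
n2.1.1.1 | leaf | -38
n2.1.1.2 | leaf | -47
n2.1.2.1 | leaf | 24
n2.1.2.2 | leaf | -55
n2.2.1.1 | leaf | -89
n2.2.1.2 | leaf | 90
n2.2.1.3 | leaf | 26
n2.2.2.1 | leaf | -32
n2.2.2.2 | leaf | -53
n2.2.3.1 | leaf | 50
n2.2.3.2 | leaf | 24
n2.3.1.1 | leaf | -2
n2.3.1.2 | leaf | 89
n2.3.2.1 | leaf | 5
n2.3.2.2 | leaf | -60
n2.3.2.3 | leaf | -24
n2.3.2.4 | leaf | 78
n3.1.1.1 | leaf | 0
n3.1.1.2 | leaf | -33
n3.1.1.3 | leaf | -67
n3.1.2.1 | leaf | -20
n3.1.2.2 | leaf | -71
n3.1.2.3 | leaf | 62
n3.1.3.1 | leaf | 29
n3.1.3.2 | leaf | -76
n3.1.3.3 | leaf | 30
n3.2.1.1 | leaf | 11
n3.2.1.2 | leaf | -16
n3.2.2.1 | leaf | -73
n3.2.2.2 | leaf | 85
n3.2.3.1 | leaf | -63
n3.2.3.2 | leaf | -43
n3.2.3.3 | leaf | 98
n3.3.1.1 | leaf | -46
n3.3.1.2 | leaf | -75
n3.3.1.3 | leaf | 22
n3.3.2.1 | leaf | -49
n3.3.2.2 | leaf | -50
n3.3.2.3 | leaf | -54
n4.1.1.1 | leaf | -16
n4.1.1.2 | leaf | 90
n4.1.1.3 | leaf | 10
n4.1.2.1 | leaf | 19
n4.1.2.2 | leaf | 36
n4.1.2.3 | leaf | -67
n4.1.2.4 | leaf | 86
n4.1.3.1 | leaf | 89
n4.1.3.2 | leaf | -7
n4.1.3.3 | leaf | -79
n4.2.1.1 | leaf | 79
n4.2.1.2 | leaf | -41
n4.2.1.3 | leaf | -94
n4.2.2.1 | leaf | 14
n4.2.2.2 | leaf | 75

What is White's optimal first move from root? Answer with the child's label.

n1.1.1 (Black): min(82, 37, -48, 92) = -48
n1.1.2 (Black): min(-96, 15) = -96
n1.1 (White): max(-48, -96) = -48
n1.2.1 (Black): min(57, 47, -98) = -98
n1.2.2 (Black): min(32, 24, 59) = 24
n1.2 (White): max(-98, 24) = 24
n1.3.1 (Black): min(-1, 77, 36) = -1
n1.3.2 (Black): min(-89, 24, 77) = -89
n1.3.3 (Black): min(-31, 57) = -31
n1.3 (White): max(-1, -89, -31) = -1
n1 (Black): min(-48, 24, -1) = -48
n2.1.1 (Black): min(-38, -47) = -47
n2.1.2 (Black): min(24, -55) = -55
n2.1 (White): max(-47, -55) = -47
n2.2.1 (Black): min(-89, 90, 26) = -89
n2.2.2 (Black): min(-32, -53) = -53
n2.2.3 (Black): min(50, 24) = 24
n2.2 (White): max(-89, -53, 24) = 24
n2.3.1 (Black): min(-2, 89) = -2
n2.3.2 (Black): min(5, -60, -24, 78) = -60
n2.3 (White): max(-2, -60) = -2
n2 (Black): min(-47, 24, -2) = -47
n3.1.1 (Black): min(0, -33, -67) = -67
n3.1.2 (Black): min(-20, -71, 62) = -71
n3.1.3 (Black): min(29, -76, 30) = -76
n3.1 (White): max(-67, -71, -76) = -67
n3.2.1 (Black): min(11, -16) = -16
n3.2.2 (Black): min(-73, 85) = -73
n3.2.3 (Black): min(-63, -43, 98) = -63
n3.2 (White): max(-16, -73, -63) = -16
n3.3.1 (Black): min(-46, -75, 22) = -75
n3.3.2 (Black): min(-49, -50, -54) = -54
n3.3 (White): max(-75, -54) = -54
n3 (Black): min(-67, -16, -54) = -67
n4.1.1 (Black): min(-16, 90, 10) = -16
n4.1.2 (Black): min(19, 36, -67, 86) = -67
n4.1.3 (Black): min(89, -7, -79) = -79
n4.1 (White): max(-16, -67, -79) = -16
n4.2.1 (Black): min(79, -41, -94) = -94
n4.2.2 (Black): min(14, 75) = 14
n4.2 (White): max(-94, 14) = 14
n4 (Black): min(-16, 14) = -16
root (White): max(-48, -47, -67, -16) = -16
White at root wants the highest of {n1=-48, n2=-47, n3=-67, n4=-16}, so chooses n4.

n4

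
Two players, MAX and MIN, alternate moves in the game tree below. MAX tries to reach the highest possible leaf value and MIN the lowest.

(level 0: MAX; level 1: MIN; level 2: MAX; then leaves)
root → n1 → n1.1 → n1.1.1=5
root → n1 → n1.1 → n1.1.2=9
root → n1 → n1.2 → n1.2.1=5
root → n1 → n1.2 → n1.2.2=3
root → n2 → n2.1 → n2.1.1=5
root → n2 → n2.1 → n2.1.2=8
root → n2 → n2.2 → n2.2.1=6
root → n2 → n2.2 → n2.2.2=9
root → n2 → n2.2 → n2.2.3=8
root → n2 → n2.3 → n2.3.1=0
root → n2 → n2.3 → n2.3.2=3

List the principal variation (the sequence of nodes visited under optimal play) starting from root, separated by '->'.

root -> n1 -> n1.2 -> n1.2.1

n1.1 (MAX): max(5, 9) = 9
n1.2 (MAX): max(5, 3) = 5
n1 (MIN): min(9, 5) = 5
n2.1 (MAX): max(5, 8) = 8
n2.2 (MAX): max(6, 9, 8) = 9
n2.3 (MAX): max(0, 3) = 3
n2 (MIN): min(8, 9, 3) = 3
root (MAX): max(5, 3) = 5
At root, MAX picks n1 (highest: 5).
At n1, MIN picks n1.2 (lowest: 5).
At n1.2, MAX picks n1.2.1 (highest: 5).
Terminal value 5.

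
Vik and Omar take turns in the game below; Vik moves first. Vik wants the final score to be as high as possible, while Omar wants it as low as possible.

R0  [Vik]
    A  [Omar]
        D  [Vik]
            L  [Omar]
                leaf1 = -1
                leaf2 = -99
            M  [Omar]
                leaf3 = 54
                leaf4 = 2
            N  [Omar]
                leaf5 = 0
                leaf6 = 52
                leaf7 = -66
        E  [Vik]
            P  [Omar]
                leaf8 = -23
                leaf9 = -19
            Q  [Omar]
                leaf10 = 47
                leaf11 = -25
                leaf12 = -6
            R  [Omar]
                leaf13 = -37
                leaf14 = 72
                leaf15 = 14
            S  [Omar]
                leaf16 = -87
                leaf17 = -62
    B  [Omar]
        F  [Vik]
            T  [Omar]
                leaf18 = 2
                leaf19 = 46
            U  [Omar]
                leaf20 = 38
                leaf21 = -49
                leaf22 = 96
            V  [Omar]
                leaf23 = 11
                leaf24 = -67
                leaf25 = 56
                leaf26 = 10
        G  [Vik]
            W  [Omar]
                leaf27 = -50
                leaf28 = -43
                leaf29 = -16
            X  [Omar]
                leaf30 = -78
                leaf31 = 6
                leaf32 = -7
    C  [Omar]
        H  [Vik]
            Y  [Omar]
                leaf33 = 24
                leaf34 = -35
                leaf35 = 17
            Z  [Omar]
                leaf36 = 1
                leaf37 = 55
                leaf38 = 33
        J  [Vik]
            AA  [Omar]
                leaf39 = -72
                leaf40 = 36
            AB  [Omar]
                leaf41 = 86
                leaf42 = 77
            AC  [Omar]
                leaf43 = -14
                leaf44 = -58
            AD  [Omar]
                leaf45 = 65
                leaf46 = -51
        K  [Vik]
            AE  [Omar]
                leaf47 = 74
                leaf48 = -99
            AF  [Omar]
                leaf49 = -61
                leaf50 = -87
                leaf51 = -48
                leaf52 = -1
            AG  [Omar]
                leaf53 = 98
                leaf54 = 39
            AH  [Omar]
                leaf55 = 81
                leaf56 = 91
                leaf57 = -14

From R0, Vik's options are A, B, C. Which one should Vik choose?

L (Omar): min(-1, -99) = -99
M (Omar): min(54, 2) = 2
N (Omar): min(0, 52, -66) = -66
D (Vik): max(-99, 2, -66) = 2
P (Omar): min(-23, -19) = -23
Q (Omar): min(47, -25, -6) = -25
R (Omar): min(-37, 72, 14) = -37
S (Omar): min(-87, -62) = -87
E (Vik): max(-23, -25, -37, -87) = -23
A (Omar): min(2, -23) = -23
T (Omar): min(2, 46) = 2
U (Omar): min(38, -49, 96) = -49
V (Omar): min(11, -67, 56, 10) = -67
F (Vik): max(2, -49, -67) = 2
W (Omar): min(-50, -43, -16) = -50
X (Omar): min(-78, 6, -7) = -78
G (Vik): max(-50, -78) = -50
B (Omar): min(2, -50) = -50
Y (Omar): min(24, -35, 17) = -35
Z (Omar): min(1, 55, 33) = 1
H (Vik): max(-35, 1) = 1
AA (Omar): min(-72, 36) = -72
AB (Omar): min(86, 77) = 77
AC (Omar): min(-14, -58) = -58
AD (Omar): min(65, -51) = -51
J (Vik): max(-72, 77, -58, -51) = 77
AE (Omar): min(74, -99) = -99
AF (Omar): min(-61, -87, -48, -1) = -87
AG (Omar): min(98, 39) = 39
AH (Omar): min(81, 91, -14) = -14
K (Vik): max(-99, -87, 39, -14) = 39
C (Omar): min(1, 77, 39) = 1
R0 (Vik): max(-23, -50, 1) = 1
Vik at R0 wants the highest of {A=-23, B=-50, C=1}, so chooses C.

C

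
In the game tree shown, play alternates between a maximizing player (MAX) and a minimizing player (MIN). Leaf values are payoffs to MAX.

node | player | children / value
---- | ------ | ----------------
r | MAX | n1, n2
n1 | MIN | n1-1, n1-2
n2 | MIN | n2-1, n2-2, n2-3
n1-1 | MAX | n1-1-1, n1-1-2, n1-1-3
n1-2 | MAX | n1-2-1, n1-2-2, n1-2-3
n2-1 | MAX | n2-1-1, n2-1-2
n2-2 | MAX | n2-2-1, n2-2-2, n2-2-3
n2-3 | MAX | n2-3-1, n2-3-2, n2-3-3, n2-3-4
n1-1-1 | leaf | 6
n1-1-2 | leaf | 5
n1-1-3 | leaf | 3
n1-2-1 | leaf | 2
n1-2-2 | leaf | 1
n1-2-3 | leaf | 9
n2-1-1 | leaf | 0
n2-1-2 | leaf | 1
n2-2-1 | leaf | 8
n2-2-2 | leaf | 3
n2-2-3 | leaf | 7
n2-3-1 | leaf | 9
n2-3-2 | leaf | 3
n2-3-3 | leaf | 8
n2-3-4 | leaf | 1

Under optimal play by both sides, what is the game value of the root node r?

n1-1 (MAX): max(6, 5, 3) = 6
n1-2 (MAX): max(2, 1, 9) = 9
n1 (MIN): min(6, 9) = 6
n2-1 (MAX): max(0, 1) = 1
n2-2 (MAX): max(8, 3, 7) = 8
n2-3 (MAX): max(9, 3, 8, 1) = 9
n2 (MIN): min(1, 8, 9) = 1
r (MAX): max(6, 1) = 6

6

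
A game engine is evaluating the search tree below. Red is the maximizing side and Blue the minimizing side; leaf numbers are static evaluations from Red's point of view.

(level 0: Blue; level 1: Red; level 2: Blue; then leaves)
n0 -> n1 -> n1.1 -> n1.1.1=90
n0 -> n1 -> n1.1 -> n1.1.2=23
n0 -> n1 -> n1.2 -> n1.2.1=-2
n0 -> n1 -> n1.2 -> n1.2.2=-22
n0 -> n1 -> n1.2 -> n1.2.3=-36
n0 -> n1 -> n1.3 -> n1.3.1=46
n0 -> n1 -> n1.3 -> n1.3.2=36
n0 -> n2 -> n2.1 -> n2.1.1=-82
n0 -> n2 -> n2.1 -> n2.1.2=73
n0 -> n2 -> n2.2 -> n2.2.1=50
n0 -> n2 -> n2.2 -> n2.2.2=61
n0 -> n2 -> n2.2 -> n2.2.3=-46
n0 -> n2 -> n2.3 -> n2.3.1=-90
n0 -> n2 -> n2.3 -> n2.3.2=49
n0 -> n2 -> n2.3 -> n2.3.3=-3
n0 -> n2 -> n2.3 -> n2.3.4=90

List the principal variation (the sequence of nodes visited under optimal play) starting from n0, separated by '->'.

n1.1 (Blue): min(90, 23) = 23
n1.2 (Blue): min(-2, -22, -36) = -36
n1.3 (Blue): min(46, 36) = 36
n1 (Red): max(23, -36, 36) = 36
n2.1 (Blue): min(-82, 73) = -82
n2.2 (Blue): min(50, 61, -46) = -46
n2.3 (Blue): min(-90, 49, -3, 90) = -90
n2 (Red): max(-82, -46, -90) = -46
n0 (Blue): min(36, -46) = -46
At n0, Blue picks n2 (lowest: -46).
At n2, Red picks n2.2 (highest: -46).
At n2.2, Blue picks n2.2.3 (lowest: -46).
Terminal value -46.

n0 -> n2 -> n2.2 -> n2.2.3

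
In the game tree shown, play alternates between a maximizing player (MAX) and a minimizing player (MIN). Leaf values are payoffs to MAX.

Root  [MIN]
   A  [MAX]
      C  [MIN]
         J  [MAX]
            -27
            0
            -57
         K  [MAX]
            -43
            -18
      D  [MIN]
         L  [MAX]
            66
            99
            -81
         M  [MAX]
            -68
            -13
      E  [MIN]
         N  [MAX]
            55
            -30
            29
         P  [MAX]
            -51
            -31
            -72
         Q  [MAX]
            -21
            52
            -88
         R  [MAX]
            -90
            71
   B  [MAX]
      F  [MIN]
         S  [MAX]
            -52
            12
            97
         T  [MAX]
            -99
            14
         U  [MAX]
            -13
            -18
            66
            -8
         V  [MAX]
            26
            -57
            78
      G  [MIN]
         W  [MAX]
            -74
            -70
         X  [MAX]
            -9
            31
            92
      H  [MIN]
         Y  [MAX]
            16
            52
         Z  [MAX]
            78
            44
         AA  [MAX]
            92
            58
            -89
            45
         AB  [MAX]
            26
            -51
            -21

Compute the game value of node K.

-18

K (MAX): max(-43, -18) = -18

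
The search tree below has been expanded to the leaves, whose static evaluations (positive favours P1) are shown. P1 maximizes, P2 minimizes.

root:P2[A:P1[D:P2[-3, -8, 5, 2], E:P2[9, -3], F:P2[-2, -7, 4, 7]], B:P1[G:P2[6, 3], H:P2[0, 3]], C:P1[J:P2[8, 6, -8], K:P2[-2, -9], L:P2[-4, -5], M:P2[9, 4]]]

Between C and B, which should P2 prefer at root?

J (P2): min(8, 6, -8) = -8
K (P2): min(-2, -9) = -9
L (P2): min(-4, -5) = -5
M (P2): min(9, 4) = 4
C (P1): max(-8, -9, -5, 4) = 4
G (P2): min(6, 3) = 3
H (P2): min(0, 3) = 0
B (P1): max(3, 0) = 3
P2 prefers the lower value; C=4, B=3. B is better since 3 < 4.

B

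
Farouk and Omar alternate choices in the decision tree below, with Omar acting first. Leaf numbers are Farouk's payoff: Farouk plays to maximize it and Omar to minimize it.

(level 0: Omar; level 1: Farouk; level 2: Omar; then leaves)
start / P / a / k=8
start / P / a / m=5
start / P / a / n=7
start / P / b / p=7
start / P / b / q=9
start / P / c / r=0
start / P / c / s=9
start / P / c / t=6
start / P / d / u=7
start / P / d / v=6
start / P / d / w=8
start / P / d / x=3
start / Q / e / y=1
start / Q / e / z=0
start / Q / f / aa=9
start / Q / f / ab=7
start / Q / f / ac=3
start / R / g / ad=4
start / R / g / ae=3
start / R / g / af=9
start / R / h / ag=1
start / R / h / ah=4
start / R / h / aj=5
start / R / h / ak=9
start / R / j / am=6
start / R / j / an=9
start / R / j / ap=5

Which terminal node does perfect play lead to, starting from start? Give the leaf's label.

ac

a (Omar): min(8, 5, 7) = 5
b (Omar): min(7, 9) = 7
c (Omar): min(0, 9, 6) = 0
d (Omar): min(7, 6, 8, 3) = 3
P (Farouk): max(5, 7, 0, 3) = 7
e (Omar): min(1, 0) = 0
f (Omar): min(9, 7, 3) = 3
Q (Farouk): max(0, 3) = 3
g (Omar): min(4, 3, 9) = 3
h (Omar): min(1, 4, 5, 9) = 1
j (Omar): min(6, 9, 5) = 5
R (Farouk): max(3, 1, 5) = 5
start (Omar): min(7, 3, 5) = 3
At start, Omar picks Q (lowest: 3).
At Q, Farouk picks f (highest: 3).
At f, Omar picks ac (lowest: 3).
Terminal value 3.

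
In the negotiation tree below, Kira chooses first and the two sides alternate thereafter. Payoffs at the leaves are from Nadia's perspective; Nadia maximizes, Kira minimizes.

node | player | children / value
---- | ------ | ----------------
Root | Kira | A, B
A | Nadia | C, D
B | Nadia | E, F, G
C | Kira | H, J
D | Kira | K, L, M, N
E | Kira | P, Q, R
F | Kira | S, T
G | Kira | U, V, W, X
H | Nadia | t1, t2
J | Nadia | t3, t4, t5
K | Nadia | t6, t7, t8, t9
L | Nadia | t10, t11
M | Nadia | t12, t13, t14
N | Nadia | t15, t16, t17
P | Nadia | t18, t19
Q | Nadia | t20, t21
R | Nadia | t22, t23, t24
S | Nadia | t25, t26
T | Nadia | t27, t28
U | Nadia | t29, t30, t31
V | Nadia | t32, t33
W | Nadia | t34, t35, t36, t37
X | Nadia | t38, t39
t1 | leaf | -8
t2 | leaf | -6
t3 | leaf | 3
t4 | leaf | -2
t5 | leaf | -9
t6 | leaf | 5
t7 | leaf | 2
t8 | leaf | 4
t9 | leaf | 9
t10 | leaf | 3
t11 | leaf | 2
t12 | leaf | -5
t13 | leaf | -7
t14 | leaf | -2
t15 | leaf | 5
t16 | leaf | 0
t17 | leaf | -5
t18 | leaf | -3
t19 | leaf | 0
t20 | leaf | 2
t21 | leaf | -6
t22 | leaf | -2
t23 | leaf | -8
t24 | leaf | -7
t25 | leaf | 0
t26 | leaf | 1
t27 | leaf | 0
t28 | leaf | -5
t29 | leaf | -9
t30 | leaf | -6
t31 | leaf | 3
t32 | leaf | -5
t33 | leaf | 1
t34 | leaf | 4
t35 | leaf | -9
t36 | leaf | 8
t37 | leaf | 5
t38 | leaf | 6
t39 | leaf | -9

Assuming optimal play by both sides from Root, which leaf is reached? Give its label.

t14

H (Nadia): max(-8, -6) = -6
J (Nadia): max(3, -2, -9) = 3
C (Kira): min(-6, 3) = -6
K (Nadia): max(5, 2, 4, 9) = 9
L (Nadia): max(3, 2) = 3
M (Nadia): max(-5, -7, -2) = -2
N (Nadia): max(5, 0, -5) = 5
D (Kira): min(9, 3, -2, 5) = -2
A (Nadia): max(-6, -2) = -2
P (Nadia): max(-3, 0) = 0
Q (Nadia): max(2, -6) = 2
R (Nadia): max(-2, -8, -7) = -2
E (Kira): min(0, 2, -2) = -2
S (Nadia): max(0, 1) = 1
T (Nadia): max(0, -5) = 0
F (Kira): min(1, 0) = 0
U (Nadia): max(-9, -6, 3) = 3
V (Nadia): max(-5, 1) = 1
W (Nadia): max(4, -9, 8, 5) = 8
X (Nadia): max(6, -9) = 6
G (Kira): min(3, 1, 8, 6) = 1
B (Nadia): max(-2, 0, 1) = 1
Root (Kira): min(-2, 1) = -2
At Root, Kira picks A (lowest: -2).
At A, Nadia picks D (highest: -2).
At D, Kira picks M (lowest: -2).
At M, Nadia picks t14 (highest: -2).
Terminal value -2.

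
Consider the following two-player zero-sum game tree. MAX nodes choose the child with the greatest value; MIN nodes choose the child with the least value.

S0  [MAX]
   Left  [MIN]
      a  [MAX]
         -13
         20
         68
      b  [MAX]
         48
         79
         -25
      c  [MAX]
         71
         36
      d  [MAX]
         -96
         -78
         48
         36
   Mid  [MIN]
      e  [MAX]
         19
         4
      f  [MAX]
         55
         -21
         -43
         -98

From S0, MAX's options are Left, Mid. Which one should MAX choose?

a (MAX): max(-13, 20, 68) = 68
b (MAX): max(48, 79, -25) = 79
c (MAX): max(71, 36) = 71
d (MAX): max(-96, -78, 48, 36) = 48
Left (MIN): min(68, 79, 71, 48) = 48
e (MAX): max(19, 4) = 19
f (MAX): max(55, -21, -43, -98) = 55
Mid (MIN): min(19, 55) = 19
S0 (MAX): max(48, 19) = 48
MAX at S0 wants the highest of {Left=48, Mid=19}, so chooses Left.

Left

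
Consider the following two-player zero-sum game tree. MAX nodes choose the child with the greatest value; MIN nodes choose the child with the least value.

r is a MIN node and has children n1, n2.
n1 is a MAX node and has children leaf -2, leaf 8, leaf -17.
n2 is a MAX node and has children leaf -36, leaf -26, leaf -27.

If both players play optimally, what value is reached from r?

-26

n1 (MAX): max(-2, 8, -17) = 8
n2 (MAX): max(-36, -26, -27) = -26
r (MIN): min(8, -26) = -26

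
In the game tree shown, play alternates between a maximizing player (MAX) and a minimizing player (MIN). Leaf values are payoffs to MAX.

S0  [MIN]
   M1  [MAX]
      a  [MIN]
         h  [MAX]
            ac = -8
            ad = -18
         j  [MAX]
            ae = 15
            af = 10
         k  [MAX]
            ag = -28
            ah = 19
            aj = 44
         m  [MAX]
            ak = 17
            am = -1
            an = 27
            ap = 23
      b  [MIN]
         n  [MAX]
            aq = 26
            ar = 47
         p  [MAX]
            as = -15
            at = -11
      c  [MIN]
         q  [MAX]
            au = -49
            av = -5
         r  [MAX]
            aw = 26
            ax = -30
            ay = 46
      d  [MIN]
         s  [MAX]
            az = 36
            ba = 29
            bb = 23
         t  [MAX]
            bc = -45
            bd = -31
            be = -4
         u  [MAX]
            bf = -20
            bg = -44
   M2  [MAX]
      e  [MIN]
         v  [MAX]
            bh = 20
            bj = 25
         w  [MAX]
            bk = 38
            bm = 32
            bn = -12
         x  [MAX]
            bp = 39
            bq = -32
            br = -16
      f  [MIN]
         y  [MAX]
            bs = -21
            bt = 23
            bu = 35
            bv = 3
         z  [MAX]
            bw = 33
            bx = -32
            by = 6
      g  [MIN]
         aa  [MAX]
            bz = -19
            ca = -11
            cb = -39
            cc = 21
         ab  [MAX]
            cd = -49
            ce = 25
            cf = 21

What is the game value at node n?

n (MAX): max(26, 47) = 47

47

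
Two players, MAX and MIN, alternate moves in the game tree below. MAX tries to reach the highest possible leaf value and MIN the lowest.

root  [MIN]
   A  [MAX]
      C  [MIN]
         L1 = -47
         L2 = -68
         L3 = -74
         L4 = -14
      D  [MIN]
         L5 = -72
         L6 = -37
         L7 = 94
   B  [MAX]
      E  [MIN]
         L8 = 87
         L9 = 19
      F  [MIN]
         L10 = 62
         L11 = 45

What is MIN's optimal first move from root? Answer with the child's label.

C (MIN): min(-47, -68, -74, -14) = -74
D (MIN): min(-72, -37, 94) = -72
A (MAX): max(-74, -72) = -72
E (MIN): min(87, 19) = 19
F (MIN): min(62, 45) = 45
B (MAX): max(19, 45) = 45
root (MIN): min(-72, 45) = -72
MIN at root wants the lowest of {A=-72, B=45}, so chooses A.

A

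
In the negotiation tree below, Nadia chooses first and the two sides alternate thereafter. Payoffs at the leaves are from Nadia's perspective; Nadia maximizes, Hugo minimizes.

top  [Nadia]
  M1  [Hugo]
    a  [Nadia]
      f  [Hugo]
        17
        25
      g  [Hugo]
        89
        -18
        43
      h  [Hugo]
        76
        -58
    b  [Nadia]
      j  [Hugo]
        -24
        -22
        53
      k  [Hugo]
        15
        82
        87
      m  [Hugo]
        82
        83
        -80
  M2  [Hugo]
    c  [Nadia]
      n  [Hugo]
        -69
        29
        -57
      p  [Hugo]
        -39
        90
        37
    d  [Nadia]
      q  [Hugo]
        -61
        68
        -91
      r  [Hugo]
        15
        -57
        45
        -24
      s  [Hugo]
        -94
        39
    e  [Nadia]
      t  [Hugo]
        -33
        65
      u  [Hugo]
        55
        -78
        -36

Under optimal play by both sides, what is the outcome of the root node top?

15

f (Hugo): min(17, 25) = 17
g (Hugo): min(89, -18, 43) = -18
h (Hugo): min(76, -58) = -58
a (Nadia): max(17, -18, -58) = 17
j (Hugo): min(-24, -22, 53) = -24
k (Hugo): min(15, 82, 87) = 15
m (Hugo): min(82, 83, -80) = -80
b (Nadia): max(-24, 15, -80) = 15
M1 (Hugo): min(17, 15) = 15
n (Hugo): min(-69, 29, -57) = -69
p (Hugo): min(-39, 90, 37) = -39
c (Nadia): max(-69, -39) = -39
q (Hugo): min(-61, 68, -91) = -91
r (Hugo): min(15, -57, 45, -24) = -57
s (Hugo): min(-94, 39) = -94
d (Nadia): max(-91, -57, -94) = -57
t (Hugo): min(-33, 65) = -33
u (Hugo): min(55, -78, -36) = -78
e (Nadia): max(-33, -78) = -33
M2 (Hugo): min(-39, -57, -33) = -57
top (Nadia): max(15, -57) = 15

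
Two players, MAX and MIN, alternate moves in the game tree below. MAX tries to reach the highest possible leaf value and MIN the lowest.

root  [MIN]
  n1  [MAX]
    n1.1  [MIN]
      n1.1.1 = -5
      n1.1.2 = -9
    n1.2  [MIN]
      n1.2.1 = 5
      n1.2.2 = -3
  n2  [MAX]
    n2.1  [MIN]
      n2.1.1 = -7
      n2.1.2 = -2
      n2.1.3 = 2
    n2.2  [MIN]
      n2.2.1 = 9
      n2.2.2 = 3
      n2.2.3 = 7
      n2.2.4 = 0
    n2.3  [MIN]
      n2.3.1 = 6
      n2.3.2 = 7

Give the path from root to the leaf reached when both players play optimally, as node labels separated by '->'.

root -> n1 -> n1.2 -> n1.2.2

n1.1 (MIN): min(-5, -9) = -9
n1.2 (MIN): min(5, -3) = -3
n1 (MAX): max(-9, -3) = -3
n2.1 (MIN): min(-7, -2, 2) = -7
n2.2 (MIN): min(9, 3, 7, 0) = 0
n2.3 (MIN): min(6, 7) = 6
n2 (MAX): max(-7, 0, 6) = 6
root (MIN): min(-3, 6) = -3
At root, MIN picks n1 (lowest: -3).
At n1, MAX picks n1.2 (highest: -3).
At n1.2, MIN picks n1.2.2 (lowest: -3).
Terminal value -3.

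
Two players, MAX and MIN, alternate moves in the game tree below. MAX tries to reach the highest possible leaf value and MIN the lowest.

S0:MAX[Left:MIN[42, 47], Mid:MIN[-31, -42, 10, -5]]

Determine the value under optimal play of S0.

Left (MIN): min(42, 47) = 42
Mid (MIN): min(-31, -42, 10, -5) = -42
S0 (MAX): max(42, -42) = 42

42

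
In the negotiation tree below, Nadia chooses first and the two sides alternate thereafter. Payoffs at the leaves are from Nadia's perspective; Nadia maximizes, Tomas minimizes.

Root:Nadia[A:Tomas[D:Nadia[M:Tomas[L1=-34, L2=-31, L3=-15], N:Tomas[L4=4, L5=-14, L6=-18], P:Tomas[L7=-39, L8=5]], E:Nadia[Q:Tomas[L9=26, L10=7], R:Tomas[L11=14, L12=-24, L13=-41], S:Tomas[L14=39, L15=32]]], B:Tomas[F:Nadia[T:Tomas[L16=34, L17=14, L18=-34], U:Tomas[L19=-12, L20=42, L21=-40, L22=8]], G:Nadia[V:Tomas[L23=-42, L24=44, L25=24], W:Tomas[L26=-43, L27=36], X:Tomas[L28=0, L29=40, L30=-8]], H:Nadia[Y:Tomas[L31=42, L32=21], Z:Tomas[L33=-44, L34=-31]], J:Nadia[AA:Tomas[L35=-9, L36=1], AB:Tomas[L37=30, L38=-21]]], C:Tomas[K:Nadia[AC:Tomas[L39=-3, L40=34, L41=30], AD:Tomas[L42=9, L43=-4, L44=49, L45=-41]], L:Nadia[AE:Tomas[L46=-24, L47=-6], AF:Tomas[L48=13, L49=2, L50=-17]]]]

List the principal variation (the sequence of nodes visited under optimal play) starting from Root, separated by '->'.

M (Tomas): min(-34, -31, -15) = -34
N (Tomas): min(4, -14, -18) = -18
P (Tomas): min(-39, 5) = -39
D (Nadia): max(-34, -18, -39) = -18
Q (Tomas): min(26, 7) = 7
R (Tomas): min(14, -24, -41) = -41
S (Tomas): min(39, 32) = 32
E (Nadia): max(7, -41, 32) = 32
A (Tomas): min(-18, 32) = -18
T (Tomas): min(34, 14, -34) = -34
U (Tomas): min(-12, 42, -40, 8) = -40
F (Nadia): max(-34, -40) = -34
V (Tomas): min(-42, 44, 24) = -42
W (Tomas): min(-43, 36) = -43
X (Tomas): min(0, 40, -8) = -8
G (Nadia): max(-42, -43, -8) = -8
Y (Tomas): min(42, 21) = 21
Z (Tomas): min(-44, -31) = -44
H (Nadia): max(21, -44) = 21
AA (Tomas): min(-9, 1) = -9
AB (Tomas): min(30, -21) = -21
J (Nadia): max(-9, -21) = -9
B (Tomas): min(-34, -8, 21, -9) = -34
AC (Tomas): min(-3, 34, 30) = -3
AD (Tomas): min(9, -4, 49, -41) = -41
K (Nadia): max(-3, -41) = -3
AE (Tomas): min(-24, -6) = -24
AF (Tomas): min(13, 2, -17) = -17
L (Nadia): max(-24, -17) = -17
C (Tomas): min(-3, -17) = -17
Root (Nadia): max(-18, -34, -17) = -17
At Root, Nadia picks C (highest: -17).
At C, Tomas picks L (lowest: -17).
At L, Nadia picks AF (highest: -17).
At AF, Tomas picks L50 (lowest: -17).
Terminal value -17.

Root -> C -> L -> AF -> L50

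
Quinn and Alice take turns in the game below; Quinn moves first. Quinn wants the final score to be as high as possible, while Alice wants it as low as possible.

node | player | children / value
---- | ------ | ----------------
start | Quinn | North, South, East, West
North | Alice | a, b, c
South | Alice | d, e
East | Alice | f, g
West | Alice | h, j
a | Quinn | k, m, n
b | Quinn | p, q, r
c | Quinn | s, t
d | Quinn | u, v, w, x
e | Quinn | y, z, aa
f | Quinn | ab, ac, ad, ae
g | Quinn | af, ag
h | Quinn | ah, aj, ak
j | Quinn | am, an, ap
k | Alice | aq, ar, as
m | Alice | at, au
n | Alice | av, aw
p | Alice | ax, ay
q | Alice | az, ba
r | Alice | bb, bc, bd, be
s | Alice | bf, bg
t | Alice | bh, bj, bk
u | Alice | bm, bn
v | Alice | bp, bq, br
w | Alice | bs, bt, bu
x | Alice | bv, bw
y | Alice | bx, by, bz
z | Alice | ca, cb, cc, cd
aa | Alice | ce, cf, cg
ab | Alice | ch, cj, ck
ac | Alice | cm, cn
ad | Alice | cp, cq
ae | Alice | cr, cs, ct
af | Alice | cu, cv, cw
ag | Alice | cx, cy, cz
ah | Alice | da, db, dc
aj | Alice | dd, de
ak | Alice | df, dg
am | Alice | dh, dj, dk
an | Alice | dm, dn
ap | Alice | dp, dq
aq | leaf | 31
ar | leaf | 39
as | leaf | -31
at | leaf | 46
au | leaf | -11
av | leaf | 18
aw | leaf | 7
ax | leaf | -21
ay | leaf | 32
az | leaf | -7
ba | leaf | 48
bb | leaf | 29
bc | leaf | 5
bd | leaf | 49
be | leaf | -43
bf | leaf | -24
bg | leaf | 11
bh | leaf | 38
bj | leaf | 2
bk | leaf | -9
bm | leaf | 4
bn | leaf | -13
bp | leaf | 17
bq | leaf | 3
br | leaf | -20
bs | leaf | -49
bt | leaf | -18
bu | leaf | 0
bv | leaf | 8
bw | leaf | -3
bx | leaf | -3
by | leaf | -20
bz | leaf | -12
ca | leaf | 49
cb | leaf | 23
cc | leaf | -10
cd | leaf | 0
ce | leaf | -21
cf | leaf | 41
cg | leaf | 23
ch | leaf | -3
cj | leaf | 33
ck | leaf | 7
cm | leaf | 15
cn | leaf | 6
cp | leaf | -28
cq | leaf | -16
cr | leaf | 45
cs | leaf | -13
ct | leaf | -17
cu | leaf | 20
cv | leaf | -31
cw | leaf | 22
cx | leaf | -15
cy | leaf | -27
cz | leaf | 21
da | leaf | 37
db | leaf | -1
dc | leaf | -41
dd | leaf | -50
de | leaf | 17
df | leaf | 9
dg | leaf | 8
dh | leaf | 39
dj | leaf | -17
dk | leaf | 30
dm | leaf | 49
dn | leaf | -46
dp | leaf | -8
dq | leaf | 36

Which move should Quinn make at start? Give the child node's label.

West

k (Alice): min(31, 39, -31) = -31
m (Alice): min(46, -11) = -11
n (Alice): min(18, 7) = 7
a (Quinn): max(-31, -11, 7) = 7
p (Alice): min(-21, 32) = -21
q (Alice): min(-7, 48) = -7
r (Alice): min(29, 5, 49, -43) = -43
b (Quinn): max(-21, -7, -43) = -7
s (Alice): min(-24, 11) = -24
t (Alice): min(38, 2, -9) = -9
c (Quinn): max(-24, -9) = -9
North (Alice): min(7, -7, -9) = -9
u (Alice): min(4, -13) = -13
v (Alice): min(17, 3, -20) = -20
w (Alice): min(-49, -18, 0) = -49
x (Alice): min(8, -3) = -3
d (Quinn): max(-13, -20, -49, -3) = -3
y (Alice): min(-3, -20, -12) = -20
z (Alice): min(49, 23, -10, 0) = -10
aa (Alice): min(-21, 41, 23) = -21
e (Quinn): max(-20, -10, -21) = -10
South (Alice): min(-3, -10) = -10
ab (Alice): min(-3, 33, 7) = -3
ac (Alice): min(15, 6) = 6
ad (Alice): min(-28, -16) = -28
ae (Alice): min(45, -13, -17) = -17
f (Quinn): max(-3, 6, -28, -17) = 6
af (Alice): min(20, -31, 22) = -31
ag (Alice): min(-15, -27, 21) = -27
g (Quinn): max(-31, -27) = -27
East (Alice): min(6, -27) = -27
ah (Alice): min(37, -1, -41) = -41
aj (Alice): min(-50, 17) = -50
ak (Alice): min(9, 8) = 8
h (Quinn): max(-41, -50, 8) = 8
am (Alice): min(39, -17, 30) = -17
an (Alice): min(49, -46) = -46
ap (Alice): min(-8, 36) = -8
j (Quinn): max(-17, -46, -8) = -8
West (Alice): min(8, -8) = -8
start (Quinn): max(-9, -10, -27, -8) = -8
Quinn at start wants the highest of {North=-9, South=-10, East=-27, West=-8}, so chooses West.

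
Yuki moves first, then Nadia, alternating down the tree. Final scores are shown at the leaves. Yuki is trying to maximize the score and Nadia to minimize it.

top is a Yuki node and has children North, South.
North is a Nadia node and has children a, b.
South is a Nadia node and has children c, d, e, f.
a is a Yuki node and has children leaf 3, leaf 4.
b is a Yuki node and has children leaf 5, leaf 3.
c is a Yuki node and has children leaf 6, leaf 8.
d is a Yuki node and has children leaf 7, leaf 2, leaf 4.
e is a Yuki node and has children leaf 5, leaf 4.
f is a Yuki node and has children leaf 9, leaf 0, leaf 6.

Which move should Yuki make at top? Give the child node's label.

South

a (Yuki): max(3, 4) = 4
b (Yuki): max(5, 3) = 5
North (Nadia): min(4, 5) = 4
c (Yuki): max(6, 8) = 8
d (Yuki): max(7, 2, 4) = 7
e (Yuki): max(5, 4) = 5
f (Yuki): max(9, 0, 6) = 9
South (Nadia): min(8, 7, 5, 9) = 5
top (Yuki): max(4, 5) = 5
Yuki at top wants the highest of {North=4, South=5}, so chooses South.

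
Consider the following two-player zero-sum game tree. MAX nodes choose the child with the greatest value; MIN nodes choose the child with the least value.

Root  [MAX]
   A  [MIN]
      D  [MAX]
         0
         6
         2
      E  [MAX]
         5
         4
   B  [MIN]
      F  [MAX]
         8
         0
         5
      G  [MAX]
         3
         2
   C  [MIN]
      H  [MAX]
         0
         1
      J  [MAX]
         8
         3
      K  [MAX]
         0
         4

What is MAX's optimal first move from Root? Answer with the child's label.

D (MAX): max(0, 6, 2) = 6
E (MAX): max(5, 4) = 5
A (MIN): min(6, 5) = 5
F (MAX): max(8, 0, 5) = 8
G (MAX): max(3, 2) = 3
B (MIN): min(8, 3) = 3
H (MAX): max(0, 1) = 1
J (MAX): max(8, 3) = 8
K (MAX): max(0, 4) = 4
C (MIN): min(1, 8, 4) = 1
Root (MAX): max(5, 3, 1) = 5
MAX at Root wants the highest of {A=5, B=3, C=1}, so chooses A.

A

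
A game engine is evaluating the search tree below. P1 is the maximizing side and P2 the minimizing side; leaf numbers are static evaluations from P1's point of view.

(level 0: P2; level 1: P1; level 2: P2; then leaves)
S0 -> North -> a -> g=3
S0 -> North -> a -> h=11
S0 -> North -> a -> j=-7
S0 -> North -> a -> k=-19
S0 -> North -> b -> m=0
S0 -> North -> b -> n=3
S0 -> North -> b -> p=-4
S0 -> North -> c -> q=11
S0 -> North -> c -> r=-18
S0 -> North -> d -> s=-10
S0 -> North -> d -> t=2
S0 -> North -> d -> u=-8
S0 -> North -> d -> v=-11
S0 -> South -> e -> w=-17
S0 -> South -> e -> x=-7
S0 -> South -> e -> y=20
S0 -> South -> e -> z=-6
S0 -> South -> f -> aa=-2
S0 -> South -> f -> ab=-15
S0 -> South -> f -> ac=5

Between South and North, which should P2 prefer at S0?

e (P2): min(-17, -7, 20, -6) = -17
f (P2): min(-2, -15, 5) = -15
South (P1): max(-17, -15) = -15
a (P2): min(3, 11, -7, -19) = -19
b (P2): min(0, 3, -4) = -4
c (P2): min(11, -18) = -18
d (P2): min(-10, 2, -8, -11) = -11
North (P1): max(-19, -4, -18, -11) = -4
P2 prefers the lower value; South=-15, North=-4. South is better since -15 < -4.

South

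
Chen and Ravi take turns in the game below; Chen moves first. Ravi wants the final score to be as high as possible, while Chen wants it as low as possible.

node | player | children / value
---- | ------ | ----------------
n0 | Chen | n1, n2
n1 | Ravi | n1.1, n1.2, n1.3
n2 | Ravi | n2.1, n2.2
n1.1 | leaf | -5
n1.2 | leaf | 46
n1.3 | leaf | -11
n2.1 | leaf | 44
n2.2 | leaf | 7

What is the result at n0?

44

n1 (Ravi): max(-5, 46, -11) = 46
n2 (Ravi): max(44, 7) = 44
n0 (Chen): min(46, 44) = 44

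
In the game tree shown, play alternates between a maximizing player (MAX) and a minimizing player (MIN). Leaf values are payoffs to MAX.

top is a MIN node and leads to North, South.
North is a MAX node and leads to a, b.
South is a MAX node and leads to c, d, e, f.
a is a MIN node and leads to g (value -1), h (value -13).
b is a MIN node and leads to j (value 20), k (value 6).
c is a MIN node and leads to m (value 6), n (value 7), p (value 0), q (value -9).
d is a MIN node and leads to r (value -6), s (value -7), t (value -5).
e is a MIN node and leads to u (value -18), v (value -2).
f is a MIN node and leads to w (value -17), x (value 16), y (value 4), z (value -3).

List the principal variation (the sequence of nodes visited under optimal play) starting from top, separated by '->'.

a (MIN): min(-1, -13) = -13
b (MIN): min(20, 6) = 6
North (MAX): max(-13, 6) = 6
c (MIN): min(6, 7, 0, -9) = -9
d (MIN): min(-6, -7, -5) = -7
e (MIN): min(-18, -2) = -18
f (MIN): min(-17, 16, 4, -3) = -17
South (MAX): max(-9, -7, -18, -17) = -7
top (MIN): min(6, -7) = -7
At top, MIN picks South (lowest: -7).
At South, MAX picks d (highest: -7).
At d, MIN picks s (lowest: -7).
Terminal value -7.

top -> South -> d -> s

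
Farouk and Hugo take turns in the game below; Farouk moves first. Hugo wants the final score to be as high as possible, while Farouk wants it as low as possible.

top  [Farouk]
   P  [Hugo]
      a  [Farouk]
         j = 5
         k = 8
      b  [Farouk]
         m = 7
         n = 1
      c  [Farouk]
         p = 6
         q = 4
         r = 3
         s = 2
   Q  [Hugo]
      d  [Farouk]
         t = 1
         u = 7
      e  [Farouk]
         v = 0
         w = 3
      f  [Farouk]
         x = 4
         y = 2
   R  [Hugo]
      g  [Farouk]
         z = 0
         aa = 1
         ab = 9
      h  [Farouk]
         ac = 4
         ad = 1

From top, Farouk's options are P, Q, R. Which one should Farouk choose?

a (Farouk): min(5, 8) = 5
b (Farouk): min(7, 1) = 1
c (Farouk): min(6, 4, 3, 2) = 2
P (Hugo): max(5, 1, 2) = 5
d (Farouk): min(1, 7) = 1
e (Farouk): min(0, 3) = 0
f (Farouk): min(4, 2) = 2
Q (Hugo): max(1, 0, 2) = 2
g (Farouk): min(0, 1, 9) = 0
h (Farouk): min(4, 1) = 1
R (Hugo): max(0, 1) = 1
top (Farouk): min(5, 2, 1) = 1
Farouk at top wants the lowest of {P=5, Q=2, R=1}, so chooses R.

R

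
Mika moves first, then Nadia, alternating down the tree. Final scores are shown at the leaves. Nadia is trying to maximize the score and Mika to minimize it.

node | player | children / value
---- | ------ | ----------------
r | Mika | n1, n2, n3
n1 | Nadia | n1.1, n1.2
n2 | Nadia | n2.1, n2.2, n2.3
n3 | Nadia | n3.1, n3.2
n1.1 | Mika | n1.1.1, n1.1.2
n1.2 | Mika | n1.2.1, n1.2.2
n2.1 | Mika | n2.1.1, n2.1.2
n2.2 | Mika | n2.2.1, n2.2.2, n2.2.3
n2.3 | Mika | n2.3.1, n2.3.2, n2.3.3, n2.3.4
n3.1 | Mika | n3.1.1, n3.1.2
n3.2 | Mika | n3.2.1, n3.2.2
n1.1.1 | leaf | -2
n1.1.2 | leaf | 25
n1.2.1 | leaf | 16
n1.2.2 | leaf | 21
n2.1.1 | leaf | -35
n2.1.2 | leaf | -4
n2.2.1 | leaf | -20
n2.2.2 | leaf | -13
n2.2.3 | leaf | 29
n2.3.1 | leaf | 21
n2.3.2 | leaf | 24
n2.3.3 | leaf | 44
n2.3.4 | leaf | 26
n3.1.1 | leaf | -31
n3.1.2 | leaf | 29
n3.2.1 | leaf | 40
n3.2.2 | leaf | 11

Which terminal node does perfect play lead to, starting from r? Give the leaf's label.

n1.1 (Mika): min(-2, 25) = -2
n1.2 (Mika): min(16, 21) = 16
n1 (Nadia): max(-2, 16) = 16
n2.1 (Mika): min(-35, -4) = -35
n2.2 (Mika): min(-20, -13, 29) = -20
n2.3 (Mika): min(21, 24, 44, 26) = 21
n2 (Nadia): max(-35, -20, 21) = 21
n3.1 (Mika): min(-31, 29) = -31
n3.2 (Mika): min(40, 11) = 11
n3 (Nadia): max(-31, 11) = 11
r (Mika): min(16, 21, 11) = 11
At r, Mika picks n3 (lowest: 11).
At n3, Nadia picks n3.2 (highest: 11).
At n3.2, Mika picks n3.2.2 (lowest: 11).
Terminal value 11.

n3.2.2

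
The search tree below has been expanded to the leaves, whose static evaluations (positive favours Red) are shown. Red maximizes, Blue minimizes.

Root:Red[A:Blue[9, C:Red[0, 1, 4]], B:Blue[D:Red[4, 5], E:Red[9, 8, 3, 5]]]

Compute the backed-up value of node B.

5

D (Red): max(4, 5) = 5
E (Red): max(9, 8, 3, 5) = 9
B (Blue): min(5, 9) = 5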